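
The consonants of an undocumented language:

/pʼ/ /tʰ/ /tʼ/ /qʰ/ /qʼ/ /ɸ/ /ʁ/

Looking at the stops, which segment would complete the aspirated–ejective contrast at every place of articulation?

/pʰ/

place of articulation  aspirated  ejective
bilabial          —         pʼ      
alveolar          tʰ        tʼ      
uvular            qʰ        qʼ      
The bilabial row has no aspirated member, so the gap is the aspirated bilabial stop /pʰ/.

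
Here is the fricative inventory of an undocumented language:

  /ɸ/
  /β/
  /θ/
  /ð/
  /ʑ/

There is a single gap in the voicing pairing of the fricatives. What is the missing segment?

/ɕ/

place of articulation  voiceless  voiced  
bilabial          ɸ         β       
dental            θ         ð       
alveolo-palatal   —         ʑ       
The alveolo-palatal row has no voiceless member, so the gap is the voiceless alveolo-palatal fricative /ɕ/.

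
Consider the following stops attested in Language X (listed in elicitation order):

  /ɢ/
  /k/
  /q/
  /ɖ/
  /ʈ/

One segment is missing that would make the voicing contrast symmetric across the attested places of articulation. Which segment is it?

/ɡ/

retroflex: voiceless /ʈ/, voiced /ɖ/.
velar: voiceless /k/, voiced —.
uvular: voiceless /q/, voiced /ɢ/.
The velar row has no voiced member, so the gap is the voiced velar stop /ɡ/.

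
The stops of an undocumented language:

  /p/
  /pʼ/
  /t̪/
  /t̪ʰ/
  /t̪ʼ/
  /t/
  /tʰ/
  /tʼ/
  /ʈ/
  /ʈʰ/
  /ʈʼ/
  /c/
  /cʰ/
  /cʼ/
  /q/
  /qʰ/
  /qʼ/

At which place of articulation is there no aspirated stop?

bilabial: plain /p/, aspirated —, ejective /pʼ/.
dental: plain /t̪/, aspirated /t̪ʰ/, ejective /t̪ʼ/.
alveolar: plain /t/, aspirated /tʰ/, ejective /tʼ/.
retroflex: plain /ʈ/, aspirated /ʈʰ/, ejective /ʈʼ/.
palatal: plain /c/, aspirated /cʰ/, ejective /cʼ/.
uvular: plain /q/, aspirated /qʰ/, ejective /qʼ/.
Every place of articulation has an aspirated member except bilabial, where /pʰ/ would be expected.

bilabial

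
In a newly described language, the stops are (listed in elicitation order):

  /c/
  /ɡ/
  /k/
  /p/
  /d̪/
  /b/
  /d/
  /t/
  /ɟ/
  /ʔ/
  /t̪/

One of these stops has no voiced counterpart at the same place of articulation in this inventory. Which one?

/ʔ/

Bilabial: /p/ ~ /b/
Dental: /t̪/ ~ /d̪/
Alveolar: /t/ ~ /d/
Palatal: /c/ ~ /ɟ/
Velar: /k/ ~ /ɡ/
Glottal: only /ʔ/ (voiceless); no voiced partner.
So /ʔ/ is the unpaired segment.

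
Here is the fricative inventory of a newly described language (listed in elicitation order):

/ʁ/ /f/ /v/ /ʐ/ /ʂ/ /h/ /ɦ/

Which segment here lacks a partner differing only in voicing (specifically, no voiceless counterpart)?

Labiodental: /f/ ~ /v/
Retroflex: /ʂ/ ~ /ʐ/
Glottal: /h/ ~ /ɦ/
Uvular: only /ʁ/ (voiced); no voiceless partner.
So /ʁ/ is the unpaired segment.

/ʁ/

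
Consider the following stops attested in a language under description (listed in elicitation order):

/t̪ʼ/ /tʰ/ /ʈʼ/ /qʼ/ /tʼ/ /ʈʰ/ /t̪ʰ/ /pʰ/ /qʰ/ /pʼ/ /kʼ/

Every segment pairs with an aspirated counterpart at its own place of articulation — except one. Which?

Bilabial: /pʰ/ ~ /pʼ/
Dental: /t̪ʰ/ ~ /t̪ʼ/
Alveolar: /tʰ/ ~ /tʼ/
Retroflex: /ʈʰ/ ~ /ʈʼ/
Uvular: /qʰ/ ~ /qʼ/
Velar: only /kʼ/ (ejective); no aspirated partner.
So /kʼ/ is the unpaired segment.

/kʼ/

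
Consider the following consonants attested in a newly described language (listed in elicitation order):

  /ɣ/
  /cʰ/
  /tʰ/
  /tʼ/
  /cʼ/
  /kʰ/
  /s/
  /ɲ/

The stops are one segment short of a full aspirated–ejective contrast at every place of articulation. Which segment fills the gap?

/kʼ/

place of articulation  aspirated  ejective
alveolar          tʰ        tʼ      
palatal           cʰ        cʼ      
velar             kʰ        —       
The velar row has no ejective member, so the gap is the ejective velar stop /kʼ/.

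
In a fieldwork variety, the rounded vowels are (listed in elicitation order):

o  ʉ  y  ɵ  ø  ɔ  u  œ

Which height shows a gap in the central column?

low-mid

Front: /y/ (high), /ø/ (high-mid), /œ/ (low-mid).
Central: /ʉ/ (high), /ɵ/ (high-mid).
Back: /u/ (high), /o/ (high-mid), /ɔ/ (low-mid).
Every height has a central member except low-mid, where /ɞ/ would be expected.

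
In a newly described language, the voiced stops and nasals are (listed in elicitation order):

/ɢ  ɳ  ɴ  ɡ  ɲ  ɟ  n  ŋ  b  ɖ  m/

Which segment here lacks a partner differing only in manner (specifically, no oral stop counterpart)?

/n/

Bilabial: /b/ ~ /m/
Retroflex: /ɖ/ ~ /ɳ/
Palatal: /ɟ/ ~ /ɲ/
Velar: /ɡ/ ~ /ŋ/
Uvular: /ɢ/ ~ /ɴ/
Alveolar: only /n/ (nasal); no oral stop partner.
So /n/ is the unpaired segment.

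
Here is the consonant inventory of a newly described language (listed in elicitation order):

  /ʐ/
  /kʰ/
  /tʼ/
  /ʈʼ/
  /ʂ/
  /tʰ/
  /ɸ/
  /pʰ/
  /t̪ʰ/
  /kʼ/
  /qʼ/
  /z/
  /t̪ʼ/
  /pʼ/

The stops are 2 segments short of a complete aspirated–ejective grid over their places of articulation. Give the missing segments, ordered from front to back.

/ʈʰ/, /qʰ/

place of articulation  aspirated  ejective
bilabial          pʰ        pʼ      
dental            t̪ʰ       t̪ʼ     
alveolar          tʰ        tʼ      
retroflex         —         ʈʼ      
velar             kʰ        kʼ      
uvular            —         qʼ      
Gaps, from front to back: retroflex lacks aspirated (/ʈʰ/); uvular lacks aspirated (/qʰ/).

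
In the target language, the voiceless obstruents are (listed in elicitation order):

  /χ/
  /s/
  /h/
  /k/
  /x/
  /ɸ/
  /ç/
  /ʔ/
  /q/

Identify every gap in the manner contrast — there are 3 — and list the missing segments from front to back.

bilabial: stop —, fricative /ɸ/.
alveolar: stop —, fricative /s/.
palatal: stop —, fricative /ç/.
velar: stop /k/, fricative /x/.
uvular: stop /q/, fricative /χ/.
glottal: stop /ʔ/, fricative /h/.
Gaps, from front to back: bilabial lacks stop (/p/); alveolar lacks stop (/t/); palatal lacks stop (/c/).

/p/, /t/, /c/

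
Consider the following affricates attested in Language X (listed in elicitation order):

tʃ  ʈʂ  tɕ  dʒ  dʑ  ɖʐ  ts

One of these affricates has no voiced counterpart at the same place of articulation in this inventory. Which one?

/ts/

Postalveolar: /tʃ/ ~ /dʒ/
Retroflex: /ʈʂ/ ~ /ɖʐ/
Alveolo-palatal: /tɕ/ ~ /dʑ/
Alveolar: only /ts/ (voiceless); no voiced partner.
So /ts/ is the unpaired segment.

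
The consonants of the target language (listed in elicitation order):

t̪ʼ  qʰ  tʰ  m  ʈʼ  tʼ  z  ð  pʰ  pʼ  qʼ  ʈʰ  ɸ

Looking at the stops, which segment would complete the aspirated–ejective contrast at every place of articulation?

/t̪ʰ/

Aspirated: /pʰ/ (bilabial), /tʰ/ (alveolar), /ʈʰ/ (retroflex), /qʰ/ (uvular).
Ejective: /pʼ/ (bilabial), /t̪ʼ/ (dental), /tʼ/ (alveolar), /ʈʼ/ (retroflex), /qʼ/ (uvular).
The dental row has no aspirated member, so the gap is the aspirated dental stop /t̪ʰ/.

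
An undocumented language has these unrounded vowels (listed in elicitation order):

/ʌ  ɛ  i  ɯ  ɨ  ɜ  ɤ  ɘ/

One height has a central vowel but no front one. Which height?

high-mid

high: front /i/, central /ɨ/, back /ɯ/.
high-mid: front —, central /ɘ/, back /ɤ/.
low-mid: front /ɛ/, central /ɜ/, back /ʌ/.
Every height has a front member except high-mid, where /e/ would be expected.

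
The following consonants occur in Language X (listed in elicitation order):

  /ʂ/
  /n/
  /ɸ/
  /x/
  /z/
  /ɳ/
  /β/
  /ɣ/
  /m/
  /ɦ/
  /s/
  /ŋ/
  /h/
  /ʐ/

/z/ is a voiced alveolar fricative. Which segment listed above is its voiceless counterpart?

The voiceless counterpart is a voiceless alveolar fricative — in this inventory, /s/.

/s/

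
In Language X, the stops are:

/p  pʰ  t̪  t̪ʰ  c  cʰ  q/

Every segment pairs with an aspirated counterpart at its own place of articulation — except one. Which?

/q/

Bilabial: /p/ ~ /pʰ/
Dental: /t̪/ ~ /t̪ʰ/
Palatal: /c/ ~ /cʰ/
Uvular: only /q/ (plain); no aspirated partner.
So /q/ is the unpaired segment.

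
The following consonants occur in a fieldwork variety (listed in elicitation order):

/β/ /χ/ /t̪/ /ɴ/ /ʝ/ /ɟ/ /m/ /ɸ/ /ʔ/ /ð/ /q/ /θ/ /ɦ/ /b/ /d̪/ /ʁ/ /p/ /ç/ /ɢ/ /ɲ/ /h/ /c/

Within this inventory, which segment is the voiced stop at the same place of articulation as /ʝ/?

/ʝ/ is a voiced palatal fricative.
The voiced stop at the same place is a voiced palatal stop — in this inventory, /ɟ/.

/ɟ/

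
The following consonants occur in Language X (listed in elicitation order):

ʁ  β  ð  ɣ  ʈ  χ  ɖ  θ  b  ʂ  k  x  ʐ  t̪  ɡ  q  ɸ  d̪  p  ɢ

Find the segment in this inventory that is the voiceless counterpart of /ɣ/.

/x/

/ɣ/ is a voiced velar fricative.
The voiceless counterpart is a voiceless velar fricative — in this inventory, /x/.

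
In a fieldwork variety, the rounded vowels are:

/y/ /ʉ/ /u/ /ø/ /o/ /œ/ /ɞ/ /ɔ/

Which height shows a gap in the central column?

height            front     central   back    
high              y         ʉ         u       
high-mid          ø         —         o       
low-mid           œ         ɞ         ɔ       
Every height has a central member except high-mid, where /ɵ/ would be expected.

high-mid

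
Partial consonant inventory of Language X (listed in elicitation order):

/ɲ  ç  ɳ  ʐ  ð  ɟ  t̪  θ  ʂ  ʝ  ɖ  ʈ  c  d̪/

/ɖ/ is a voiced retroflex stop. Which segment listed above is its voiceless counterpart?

The voiceless counterpart is a voiceless retroflex stop — in this inventory, /ʈ/.

/ʈ/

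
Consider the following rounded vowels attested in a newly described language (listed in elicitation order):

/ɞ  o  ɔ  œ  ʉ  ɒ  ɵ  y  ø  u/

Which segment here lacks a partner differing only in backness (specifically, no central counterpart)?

High: /y/ ~ /ʉ/ ~ /u/
High-mid: /ø/ ~ /ɵ/ ~ /o/
Low-mid: /œ/ ~ /ɞ/ ~ /ɔ/
Low: only /ɒ/ (back); no central partner.
So /ɒ/ is the unpaired segment.

/ɒ/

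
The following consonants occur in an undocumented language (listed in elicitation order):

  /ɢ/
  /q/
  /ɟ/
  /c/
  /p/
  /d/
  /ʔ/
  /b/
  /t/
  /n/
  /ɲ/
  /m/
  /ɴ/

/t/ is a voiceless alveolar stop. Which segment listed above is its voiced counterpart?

The voiced counterpart is a voiced alveolar stop — in this inventory, /d/.

/d/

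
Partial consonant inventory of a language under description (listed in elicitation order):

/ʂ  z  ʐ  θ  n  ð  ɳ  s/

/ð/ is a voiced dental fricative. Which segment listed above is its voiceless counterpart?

/θ/

The voiceless counterpart is a voiceless dental fricative — in this inventory, /θ/.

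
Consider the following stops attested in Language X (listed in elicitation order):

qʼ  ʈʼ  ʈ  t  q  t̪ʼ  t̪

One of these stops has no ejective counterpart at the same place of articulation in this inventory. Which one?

/t/

Dental: /t̪/ ~ /t̪ʼ/
Retroflex: /ʈ/ ~ /ʈʼ/
Uvular: /q/ ~ /qʼ/
Alveolar: only /t/ (plain); no ejective partner.
So /t/ is the unpaired segment.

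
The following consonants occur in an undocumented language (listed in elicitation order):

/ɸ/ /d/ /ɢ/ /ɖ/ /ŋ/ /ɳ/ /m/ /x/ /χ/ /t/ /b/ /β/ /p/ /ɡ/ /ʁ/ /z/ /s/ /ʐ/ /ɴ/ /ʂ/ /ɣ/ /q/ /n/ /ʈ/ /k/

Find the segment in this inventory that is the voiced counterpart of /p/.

/b/

/p/ is a voiceless bilabial stop.
The voiced counterpart is a voiced bilabial stop — in this inventory, /b/.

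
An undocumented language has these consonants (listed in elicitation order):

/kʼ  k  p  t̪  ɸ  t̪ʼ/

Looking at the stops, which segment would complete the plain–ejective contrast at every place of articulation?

/pʼ/

bilabial: plain /p/, ejective —.
dental: plain /t̪/, ejective /t̪ʼ/.
velar: plain /k/, ejective /kʼ/.
The bilabial row has no ejective member, so the gap is the ejective bilabial stop /pʼ/.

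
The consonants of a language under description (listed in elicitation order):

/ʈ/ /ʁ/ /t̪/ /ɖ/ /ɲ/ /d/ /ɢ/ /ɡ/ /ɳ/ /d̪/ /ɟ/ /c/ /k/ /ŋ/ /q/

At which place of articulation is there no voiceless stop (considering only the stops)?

Voiceless: /t̪/ (dental), /ʈ/ (retroflex), /c/ (palatal), /k/ (velar), /q/ (uvular).
Voiced: /d̪/ (dental), /d/ (alveolar), /ɖ/ (retroflex), /ɟ/ (palatal), /ɡ/ (velar), /ɢ/ (uvular).
Every place of articulation has a voiceless member except alveolar, where /t/ would be expected.

alveolar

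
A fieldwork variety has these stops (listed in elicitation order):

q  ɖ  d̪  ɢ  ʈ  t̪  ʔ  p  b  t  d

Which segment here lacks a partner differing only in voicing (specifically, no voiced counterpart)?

Bilabial: /p/ ~ /b/
Dental: /t̪/ ~ /d̪/
Alveolar: /t/ ~ /d/
Retroflex: /ʈ/ ~ /ɖ/
Uvular: /q/ ~ /ɢ/
Glottal: only /ʔ/ (voiceless); no voiced partner.
So /ʔ/ is the unpaired segment.

/ʔ/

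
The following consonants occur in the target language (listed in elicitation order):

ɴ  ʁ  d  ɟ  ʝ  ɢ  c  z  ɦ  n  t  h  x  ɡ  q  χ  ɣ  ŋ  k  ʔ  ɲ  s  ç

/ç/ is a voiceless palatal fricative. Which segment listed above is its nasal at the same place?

/ɲ/

The nasal at the same place is a palatal nasal — in this inventory, /ɲ/.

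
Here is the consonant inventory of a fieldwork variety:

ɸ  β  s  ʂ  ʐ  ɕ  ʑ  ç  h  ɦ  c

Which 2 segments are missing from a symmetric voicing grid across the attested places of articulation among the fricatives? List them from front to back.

Voiceless: /ɸ/ (bilabial), /s/ (alveolar), /ʂ/ (retroflex), /ɕ/ (alveolo-palatal), /ç/ (palatal), /h/ (glottal).
Voiced: /β/ (bilabial), /ʐ/ (retroflex), /ʑ/ (alveolo-palatal), /ɦ/ (glottal).
Gaps, from front to back: alveolar lacks voiced (/z/); palatal lacks voiced (/ʝ/).

/z/, /ʝ/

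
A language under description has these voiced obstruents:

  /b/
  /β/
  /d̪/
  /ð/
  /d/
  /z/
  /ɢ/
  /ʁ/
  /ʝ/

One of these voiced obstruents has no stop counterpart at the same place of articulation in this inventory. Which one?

Bilabial: /b/ ~ /β/
Dental: /d̪/ ~ /ð/
Alveolar: /d/ ~ /z/
Uvular: /ɢ/ ~ /ʁ/
Palatal: only /ʝ/ (fricative); no stop partner.
So /ʝ/ is the unpaired segment.

/ʝ/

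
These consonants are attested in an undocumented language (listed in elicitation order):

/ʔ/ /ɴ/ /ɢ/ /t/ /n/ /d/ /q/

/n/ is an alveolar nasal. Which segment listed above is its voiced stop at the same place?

/d/

The voiced stop at the same place is a voiced alveolar stop — in this inventory, /d/.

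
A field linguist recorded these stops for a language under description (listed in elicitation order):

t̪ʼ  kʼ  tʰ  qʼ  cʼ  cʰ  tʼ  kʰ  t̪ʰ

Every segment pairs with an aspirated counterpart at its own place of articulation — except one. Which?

/qʼ/

Dental: /t̪ʰ/ ~ /t̪ʼ/
Alveolar: /tʰ/ ~ /tʼ/
Palatal: /cʰ/ ~ /cʼ/
Velar: /kʰ/ ~ /kʼ/
Uvular: only /qʼ/ (ejective); no aspirated partner.
So /qʼ/ is the unpaired segment.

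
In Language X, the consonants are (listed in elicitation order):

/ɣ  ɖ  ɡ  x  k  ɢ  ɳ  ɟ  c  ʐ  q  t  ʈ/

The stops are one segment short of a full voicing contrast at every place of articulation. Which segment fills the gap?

alveolar: voiceless /t/, voiced —.
retroflex: voiceless /ʈ/, voiced /ɖ/.
palatal: voiceless /c/, voiced /ɟ/.
velar: voiceless /k/, voiced /ɡ/.
uvular: voiceless /q/, voiced /ɢ/.
The alveolar row has no voiced member, so the gap is the voiced alveolar stop /d/.

/d/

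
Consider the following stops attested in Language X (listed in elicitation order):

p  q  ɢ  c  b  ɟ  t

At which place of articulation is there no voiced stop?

bilabial: voiceless /p/, voiced /b/.
alveolar: voiceless /t/, voiced —.
palatal: voiceless /c/, voiced /ɟ/.
uvular: voiceless /q/, voiced /ɢ/.
Every place of articulation has a voiced member except alveolar, where /d/ would be expected.

alveolar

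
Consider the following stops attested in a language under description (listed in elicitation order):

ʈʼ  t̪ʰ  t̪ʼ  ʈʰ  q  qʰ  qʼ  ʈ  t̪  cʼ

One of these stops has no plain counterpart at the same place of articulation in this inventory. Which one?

/cʼ/

Dental: /t̪/ ~ /t̪ʰ/ ~ /t̪ʼ/
Retroflex: /ʈ/ ~ /ʈʰ/ ~ /ʈʼ/
Uvular: /q/ ~ /qʰ/ ~ /qʼ/
Palatal: only /cʼ/ (ejective); no plain partner.
So /cʼ/ is the unpaired segment.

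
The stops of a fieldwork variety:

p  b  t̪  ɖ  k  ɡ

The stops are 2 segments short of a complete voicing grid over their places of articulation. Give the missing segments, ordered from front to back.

/d̪/, /ʈ/

Voiceless: /p/ (bilabial), /t̪/ (dental), /k/ (velar).
Voiced: /b/ (bilabial), /ɖ/ (retroflex), /ɡ/ (velar).
Gaps, from front to back: dental lacks voiced (/d̪/); retroflex lacks voiceless (/ʈ/).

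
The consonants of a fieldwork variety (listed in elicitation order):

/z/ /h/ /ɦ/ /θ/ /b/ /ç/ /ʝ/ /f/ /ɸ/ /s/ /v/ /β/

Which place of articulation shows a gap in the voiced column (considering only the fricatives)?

Voiceless: /ɸ/ (bilabial), /f/ (labiodental), /θ/ (dental), /s/ (alveolar), /ç/ (palatal), /h/ (glottal).
Voiced: /β/ (bilabial), /v/ (labiodental), /z/ (alveolar), /ʝ/ (palatal), /ɦ/ (glottal).
Every place of articulation has a voiced member except dental, where /ð/ would be expected.

dental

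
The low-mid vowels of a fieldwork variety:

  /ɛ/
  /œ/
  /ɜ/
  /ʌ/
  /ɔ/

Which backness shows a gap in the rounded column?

Unrounded: /ɛ/ (front), /ɜ/ (central), /ʌ/ (back).
Rounded: /œ/ (front), /ɔ/ (back).
Every backness has a rounded member except central, where /ɞ/ would be expected.

central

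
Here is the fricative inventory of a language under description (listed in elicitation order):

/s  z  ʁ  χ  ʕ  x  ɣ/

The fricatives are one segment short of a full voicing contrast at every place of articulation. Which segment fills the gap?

alveolar: voiceless /s/, voiced /z/.
velar: voiceless /x/, voiced /ɣ/.
uvular: voiceless /χ/, voiced /ʁ/.
pharyngeal: voiceless —, voiced /ʕ/.
The pharyngeal row has no voiceless member, so the gap is the voiceless pharyngeal fricative /ħ/.

/ħ/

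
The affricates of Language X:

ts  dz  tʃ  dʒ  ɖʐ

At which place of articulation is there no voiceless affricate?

place of articulation  voiceless  voiced  
alveolar          ts        dz      
postalveolar      tʃ        dʒ      
retroflex         —         ɖʐ      
Every place of articulation has a voiceless member except retroflex, where /ʈʂ/ would be expected.

retroflex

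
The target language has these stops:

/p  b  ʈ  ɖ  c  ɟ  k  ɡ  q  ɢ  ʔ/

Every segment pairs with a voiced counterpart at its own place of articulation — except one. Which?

/ʔ/

Bilabial: /p/ ~ /b/
Retroflex: /ʈ/ ~ /ɖ/
Palatal: /c/ ~ /ɟ/
Velar: /k/ ~ /ɡ/
Uvular: /q/ ~ /ɢ/
Glottal: only /ʔ/ (voiceless); no voiced partner.
So /ʔ/ is the unpaired segment.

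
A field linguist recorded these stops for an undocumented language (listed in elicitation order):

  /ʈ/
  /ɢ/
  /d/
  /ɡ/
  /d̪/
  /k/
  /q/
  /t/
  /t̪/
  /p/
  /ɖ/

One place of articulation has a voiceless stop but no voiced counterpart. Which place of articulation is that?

bilabial: voiceless /p/, voiced —.
dental: voiceless /t̪/, voiced /d̪/.
alveolar: voiceless /t/, voiced /d/.
retroflex: voiceless /ʈ/, voiced /ɖ/.
velar: voiceless /k/, voiced /ɡ/.
uvular: voiceless /q/, voiced /ɢ/.
Every place of articulation has a voiced member except bilabial, where /b/ would be expected.

bilabial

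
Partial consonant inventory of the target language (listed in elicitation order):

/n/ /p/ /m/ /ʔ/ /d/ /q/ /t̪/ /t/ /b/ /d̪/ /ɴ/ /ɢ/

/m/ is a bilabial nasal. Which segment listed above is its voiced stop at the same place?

The voiced stop at the same place is a voiced bilabial stop — in this inventory, /b/.

/b/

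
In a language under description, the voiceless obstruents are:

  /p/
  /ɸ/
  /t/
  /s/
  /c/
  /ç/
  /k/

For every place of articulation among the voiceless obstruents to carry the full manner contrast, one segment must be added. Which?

bilabial: stop /p/, fricative /ɸ/.
alveolar: stop /t/, fricative /s/.
palatal: stop /c/, fricative /ç/.
velar: stop /k/, fricative —.
The velar row has no fricative member, so the gap is the velar fricative /x/.

/x/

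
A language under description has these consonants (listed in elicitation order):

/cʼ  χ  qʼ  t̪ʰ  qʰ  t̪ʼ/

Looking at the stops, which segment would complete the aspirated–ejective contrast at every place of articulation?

place of articulation  aspirated  ejective
dental            t̪ʰ       t̪ʼ     
palatal           —         cʼ      
uvular            qʰ        qʼ      
The palatal row has no aspirated member, so the gap is the aspirated palatal stop /cʰ/.

/cʰ/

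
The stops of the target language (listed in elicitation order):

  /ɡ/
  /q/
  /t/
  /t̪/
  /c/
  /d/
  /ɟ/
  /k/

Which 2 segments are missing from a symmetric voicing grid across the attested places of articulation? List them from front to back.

place of articulation  voiceless  voiced  
dental            t̪        —       
alveolar          t         d       
palatal           c         ɟ       
velar             k         ɡ       
uvular            q         —       
Gaps, from front to back: dental lacks voiced (/d̪/); uvular lacks voiced (/ɢ/).

/d̪/, /ɢ/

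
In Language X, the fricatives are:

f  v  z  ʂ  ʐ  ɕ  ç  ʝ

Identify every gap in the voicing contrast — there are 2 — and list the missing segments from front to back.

Voiceless: /f/ (labiodental), /ʂ/ (retroflex), /ɕ/ (alveolo-palatal), /ç/ (palatal).
Voiced: /v/ (labiodental), /z/ (alveolar), /ʐ/ (retroflex), /ʝ/ (palatal).
Gaps, from front to back: alveolar lacks voiceless (/s/); alveolo-palatal lacks voiced (/ʑ/).

/s/, /ʑ/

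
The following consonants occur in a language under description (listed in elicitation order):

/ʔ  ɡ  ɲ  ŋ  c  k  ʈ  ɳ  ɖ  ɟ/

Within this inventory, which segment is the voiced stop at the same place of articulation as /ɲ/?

/ɲ/ is a palatal nasal.
The voiced stop at the same place is a voiced palatal stop — in this inventory, /ɟ/.

/ɟ/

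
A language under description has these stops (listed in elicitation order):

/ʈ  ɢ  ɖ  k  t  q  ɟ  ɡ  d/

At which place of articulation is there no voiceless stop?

palatal

Voiceless: /t/ (alveolar), /ʈ/ (retroflex), /k/ (velar), /q/ (uvular).
Voiced: /d/ (alveolar), /ɖ/ (retroflex), /ɟ/ (palatal), /ɡ/ (velar), /ɢ/ (uvular).
Every place of articulation has a voiceless member except palatal, where /c/ would be expected.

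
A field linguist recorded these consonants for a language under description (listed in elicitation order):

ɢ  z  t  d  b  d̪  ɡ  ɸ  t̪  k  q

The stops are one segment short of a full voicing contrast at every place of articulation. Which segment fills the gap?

/p/

Voiceless: /t̪/ (dental), /t/ (alveolar), /k/ (velar), /q/ (uvular).
Voiced: /b/ (bilabial), /d̪/ (dental), /d/ (alveolar), /ɡ/ (velar), /ɢ/ (uvular).
The bilabial row has no voiceless member, so the gap is the voiceless bilabial stop /p/.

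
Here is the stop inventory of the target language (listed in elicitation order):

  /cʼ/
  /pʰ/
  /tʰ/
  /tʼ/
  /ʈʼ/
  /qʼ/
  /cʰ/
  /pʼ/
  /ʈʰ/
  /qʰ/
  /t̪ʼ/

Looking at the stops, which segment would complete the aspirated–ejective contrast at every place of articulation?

Aspirated: /pʰ/ (bilabial), /tʰ/ (alveolar), /ʈʰ/ (retroflex), /cʰ/ (palatal), /qʰ/ (uvular).
Ejective: /pʼ/ (bilabial), /t̪ʼ/ (dental), /tʼ/ (alveolar), /ʈʼ/ (retroflex), /cʼ/ (palatal), /qʼ/ (uvular).
The dental row has no aspirated member, so the gap is the aspirated dental stop /t̪ʰ/.

/t̪ʰ/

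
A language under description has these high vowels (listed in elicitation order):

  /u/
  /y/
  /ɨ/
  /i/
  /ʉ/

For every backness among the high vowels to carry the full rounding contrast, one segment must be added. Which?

/ɯ/

Unrounded: /i/ (front), /ɨ/ (central).
Rounded: /y/ (front), /ʉ/ (central), /u/ (back).
The back row has no unrounded member, so the gap is the back unrounded vowel /ɯ/.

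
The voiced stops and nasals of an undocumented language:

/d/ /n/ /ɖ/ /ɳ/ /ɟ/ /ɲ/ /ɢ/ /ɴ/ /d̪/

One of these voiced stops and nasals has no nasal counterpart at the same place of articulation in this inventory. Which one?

/d̪/

Alveolar: /d/ ~ /n/
Retroflex: /ɖ/ ~ /ɳ/
Palatal: /ɟ/ ~ /ɲ/
Uvular: /ɢ/ ~ /ɴ/
Dental: only /d̪/ (oral stop); no nasal partner.
So /d̪/ is the unpaired segment.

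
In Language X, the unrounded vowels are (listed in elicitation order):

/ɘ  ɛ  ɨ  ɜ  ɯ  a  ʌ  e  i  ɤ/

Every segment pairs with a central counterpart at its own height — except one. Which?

High: /i/ ~ /ɨ/ ~ /ɯ/
High-mid: /e/ ~ /ɘ/ ~ /ɤ/
Low-mid: /ɛ/ ~ /ɜ/ ~ /ʌ/
Low: only /a/ (front); no central partner.
So /a/ is the unpaired segment.

/a/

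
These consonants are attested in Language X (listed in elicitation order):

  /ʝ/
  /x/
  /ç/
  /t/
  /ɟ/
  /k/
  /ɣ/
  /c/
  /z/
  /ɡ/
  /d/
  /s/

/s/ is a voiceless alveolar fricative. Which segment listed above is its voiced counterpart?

The voiced counterpart is a voiced alveolar fricative — in this inventory, /z/.

/z/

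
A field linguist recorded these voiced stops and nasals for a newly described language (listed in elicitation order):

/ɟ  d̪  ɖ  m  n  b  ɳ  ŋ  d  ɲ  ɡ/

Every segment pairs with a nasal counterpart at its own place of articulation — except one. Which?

/d̪/

Bilabial: /b/ ~ /m/
Alveolar: /d/ ~ /n/
Retroflex: /ɖ/ ~ /ɳ/
Palatal: /ɟ/ ~ /ɲ/
Velar: /ɡ/ ~ /ŋ/
Dental: only /d̪/ (oral stop); no nasal partner.
So /d̪/ is the unpaired segment.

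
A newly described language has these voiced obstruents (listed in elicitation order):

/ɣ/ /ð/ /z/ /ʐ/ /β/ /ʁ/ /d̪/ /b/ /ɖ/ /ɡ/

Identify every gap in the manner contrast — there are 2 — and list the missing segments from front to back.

place of articulation  stop      fricative
bilabial          b         β       
dental            d̪        ð       
alveolar          —         z       
retroflex         ɖ         ʐ       
velar             ɡ         ɣ       
uvular            —         ʁ       
Gaps, from front to back: alveolar lacks stop (/d/); uvular lacks stop (/ɢ/).

/d/, /ɢ/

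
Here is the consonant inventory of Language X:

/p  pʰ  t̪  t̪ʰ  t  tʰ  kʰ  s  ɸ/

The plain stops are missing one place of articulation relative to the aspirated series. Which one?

bilabial: plain /p/, aspirated /pʰ/.
dental: plain /t̪/, aspirated /t̪ʰ/.
alveolar: plain /t/, aspirated /tʰ/.
velar: plain —, aspirated /kʰ/.
Every place of articulation has a plain member except velar, where /k/ would be expected.

velar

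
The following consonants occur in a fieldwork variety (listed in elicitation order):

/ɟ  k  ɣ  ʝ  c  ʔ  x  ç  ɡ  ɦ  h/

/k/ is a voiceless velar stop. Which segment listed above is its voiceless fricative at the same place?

/x/

The voiceless fricative at the same place is a voiceless velar fricative — in this inventory, /x/.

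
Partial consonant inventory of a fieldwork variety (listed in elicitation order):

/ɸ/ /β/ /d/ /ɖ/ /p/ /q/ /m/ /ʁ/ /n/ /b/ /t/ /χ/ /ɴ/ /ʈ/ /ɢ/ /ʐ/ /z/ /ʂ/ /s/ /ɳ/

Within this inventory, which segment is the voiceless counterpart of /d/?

/d/ is a voiced alveolar stop.
The voiceless counterpart is a voiceless alveolar stop — in this inventory, /t/.

/t/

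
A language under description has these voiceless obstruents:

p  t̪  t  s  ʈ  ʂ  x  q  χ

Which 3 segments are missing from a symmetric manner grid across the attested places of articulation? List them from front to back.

bilabial: stop /p/, fricative —.
dental: stop /t̪/, fricative —.
alveolar: stop /t/, fricative /s/.
retroflex: stop /ʈ/, fricative /ʂ/.
velar: stop —, fricative /x/.
uvular: stop /q/, fricative /χ/.
Gaps, from front to back: bilabial lacks fricative (/ɸ/); dental lacks fricative (/θ/); velar lacks stop (/k/).

/ɸ/, /θ/, /k/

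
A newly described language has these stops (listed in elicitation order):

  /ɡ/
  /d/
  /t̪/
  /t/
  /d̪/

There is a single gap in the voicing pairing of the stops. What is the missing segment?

/k/

Voiceless: /t̪/ (dental), /t/ (alveolar).
Voiced: /d̪/ (dental), /d/ (alveolar), /ɡ/ (velar).
The velar row has no voiceless member, so the gap is the voiceless velar stop /k/.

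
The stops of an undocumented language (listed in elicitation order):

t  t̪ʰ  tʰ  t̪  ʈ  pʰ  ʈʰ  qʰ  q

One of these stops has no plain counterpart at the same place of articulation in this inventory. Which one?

Dental: /t̪/ ~ /t̪ʰ/
Alveolar: /t/ ~ /tʰ/
Retroflex: /ʈ/ ~ /ʈʰ/
Uvular: /q/ ~ /qʰ/
Bilabial: only /pʰ/ (aspirated); no plain partner.
So /pʰ/ is the unpaired segment.

/pʰ/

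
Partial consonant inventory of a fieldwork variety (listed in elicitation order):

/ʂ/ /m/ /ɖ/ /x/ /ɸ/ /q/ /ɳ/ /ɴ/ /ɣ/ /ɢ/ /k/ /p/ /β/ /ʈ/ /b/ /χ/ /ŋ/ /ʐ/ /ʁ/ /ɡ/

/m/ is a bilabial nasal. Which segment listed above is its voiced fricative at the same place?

/β/

The voiced fricative at the same place is a voiced bilabial fricative — in this inventory, /β/.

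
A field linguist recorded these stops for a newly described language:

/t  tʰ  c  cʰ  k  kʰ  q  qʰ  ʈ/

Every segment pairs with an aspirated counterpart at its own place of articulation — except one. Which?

/ʈ/

Alveolar: /t/ ~ /tʰ/
Palatal: /c/ ~ /cʰ/
Velar: /k/ ~ /kʰ/
Uvular: /q/ ~ /qʰ/
Retroflex: only /ʈ/ (plain); no aspirated partner.
So /ʈ/ is the unpaired segment.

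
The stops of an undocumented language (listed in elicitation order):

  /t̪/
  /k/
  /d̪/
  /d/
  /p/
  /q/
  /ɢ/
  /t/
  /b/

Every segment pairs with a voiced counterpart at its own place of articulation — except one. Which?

/k/

Bilabial: /p/ ~ /b/
Dental: /t̪/ ~ /d̪/
Alveolar: /t/ ~ /d/
Uvular: /q/ ~ /ɢ/
Velar: only /k/ (voiceless); no voiced partner.
So /k/ is the unpaired segment.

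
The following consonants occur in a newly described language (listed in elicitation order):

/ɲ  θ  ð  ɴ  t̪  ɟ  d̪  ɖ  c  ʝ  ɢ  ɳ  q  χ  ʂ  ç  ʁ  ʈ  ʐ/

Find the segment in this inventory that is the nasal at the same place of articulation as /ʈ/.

/ɳ/

/ʈ/ is a voiceless retroflex stop.
The nasal at the same place is a retroflex nasal — in this inventory, /ɳ/.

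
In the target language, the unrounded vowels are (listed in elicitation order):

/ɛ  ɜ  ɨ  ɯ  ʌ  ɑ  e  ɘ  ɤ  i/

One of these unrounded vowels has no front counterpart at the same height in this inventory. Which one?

/ɑ/

High: /i/ ~ /ɨ/ ~ /ɯ/
High-mid: /e/ ~ /ɘ/ ~ /ɤ/
Low-mid: /ɛ/ ~ /ɜ/ ~ /ʌ/
Low: only /ɑ/ (back); no front partner.
So /ɑ/ is the unpaired segment.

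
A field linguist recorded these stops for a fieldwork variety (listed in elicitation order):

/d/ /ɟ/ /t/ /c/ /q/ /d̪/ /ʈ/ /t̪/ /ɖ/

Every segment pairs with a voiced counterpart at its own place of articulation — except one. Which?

Dental: /t̪/ ~ /d̪/
Alveolar: /t/ ~ /d/
Retroflex: /ʈ/ ~ /ɖ/
Palatal: /c/ ~ /ɟ/
Uvular: only /q/ (voiceless); no voiced partner.
So /q/ is the unpaired segment.

/q/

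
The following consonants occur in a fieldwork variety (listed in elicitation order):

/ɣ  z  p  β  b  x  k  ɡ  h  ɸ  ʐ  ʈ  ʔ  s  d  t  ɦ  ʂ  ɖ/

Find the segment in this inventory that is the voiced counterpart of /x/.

/ɣ/

/x/ is a voiceless velar fricative.
The voiced counterpart is a voiced velar fricative — in this inventory, /ɣ/.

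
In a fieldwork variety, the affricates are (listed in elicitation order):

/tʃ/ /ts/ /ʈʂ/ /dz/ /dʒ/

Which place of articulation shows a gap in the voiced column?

alveolar: voiceless /ts/, voiced /dz/.
postalveolar: voiceless /tʃ/, voiced /dʒ/.
retroflex: voiceless /ʈʂ/, voiced —.
Every place of articulation has a voiced member except retroflex, where /ɖʐ/ would be expected.

retroflex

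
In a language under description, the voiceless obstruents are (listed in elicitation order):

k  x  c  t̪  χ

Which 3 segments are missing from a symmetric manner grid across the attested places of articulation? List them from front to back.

Stop: /t̪/ (dental), /c/ (palatal), /k/ (velar).
Fricative: /x/ (velar), /χ/ (uvular).
Gaps, from front to back: dental lacks fricative (/θ/); palatal lacks fricative (/ç/); uvular lacks stop (/q/).

/θ/, /ç/, /q/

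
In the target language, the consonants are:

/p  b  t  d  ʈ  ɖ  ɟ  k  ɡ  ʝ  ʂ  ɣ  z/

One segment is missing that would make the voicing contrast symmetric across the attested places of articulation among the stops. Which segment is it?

Voiceless: /p/ (bilabial), /t/ (alveolar), /ʈ/ (retroflex), /k/ (velar).
Voiced: /b/ (bilabial), /d/ (alveolar), /ɖ/ (retroflex), /ɟ/ (palatal), /ɡ/ (velar).
The palatal row has no voiceless member, so the gap is the voiceless palatal stop /c/.

/c/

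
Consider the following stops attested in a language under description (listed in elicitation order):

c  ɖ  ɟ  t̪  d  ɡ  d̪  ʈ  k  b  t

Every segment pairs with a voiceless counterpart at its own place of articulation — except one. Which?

/b/

Dental: /t̪/ ~ /d̪/
Alveolar: /t/ ~ /d/
Retroflex: /ʈ/ ~ /ɖ/
Palatal: /c/ ~ /ɟ/
Velar: /k/ ~ /ɡ/
Bilabial: only /b/ (voiced); no voiceless partner.
So /b/ is the unpaired segment.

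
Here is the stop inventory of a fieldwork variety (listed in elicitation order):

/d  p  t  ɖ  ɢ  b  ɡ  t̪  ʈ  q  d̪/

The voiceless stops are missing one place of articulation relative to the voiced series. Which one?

velar

bilabial: voiceless /p/, voiced /b/.
dental: voiceless /t̪/, voiced /d̪/.
alveolar: voiceless /t/, voiced /d/.
retroflex: voiceless /ʈ/, voiced /ɖ/.
velar: voiceless —, voiced /ɡ/.
uvular: voiceless /q/, voiced /ɢ/.
Every place of articulation has a voiceless member except velar, where /k/ would be expected.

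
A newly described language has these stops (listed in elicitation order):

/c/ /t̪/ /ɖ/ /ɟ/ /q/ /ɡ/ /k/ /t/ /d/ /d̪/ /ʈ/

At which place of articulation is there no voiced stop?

place of articulation  voiceless  voiced  
dental            t̪        d̪      
alveolar          t         d       
retroflex         ʈ         ɖ       
palatal           c         ɟ       
velar             k         ɡ       
uvular            q         —       
Every place of articulation has a voiced member except uvular, where /ɢ/ would be expected.

uvular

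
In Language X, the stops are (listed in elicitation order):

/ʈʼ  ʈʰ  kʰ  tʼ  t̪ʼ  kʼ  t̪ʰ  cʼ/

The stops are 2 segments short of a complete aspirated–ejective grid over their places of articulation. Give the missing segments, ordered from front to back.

dental: aspirated /t̪ʰ/, ejective /t̪ʼ/.
alveolar: aspirated —, ejective /tʼ/.
retroflex: aspirated /ʈʰ/, ejective /ʈʼ/.
palatal: aspirated —, ejective /cʼ/.
velar: aspirated /kʰ/, ejective /kʼ/.
Gaps, from front to back: alveolar lacks aspirated (/tʰ/); palatal lacks aspirated (/cʰ/).

/tʰ/, /cʰ/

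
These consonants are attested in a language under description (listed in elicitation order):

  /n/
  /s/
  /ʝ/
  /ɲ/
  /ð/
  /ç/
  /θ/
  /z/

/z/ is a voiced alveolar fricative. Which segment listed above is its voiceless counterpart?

The voiceless counterpart is a voiceless alveolar fricative — in this inventory, /s/.

/s/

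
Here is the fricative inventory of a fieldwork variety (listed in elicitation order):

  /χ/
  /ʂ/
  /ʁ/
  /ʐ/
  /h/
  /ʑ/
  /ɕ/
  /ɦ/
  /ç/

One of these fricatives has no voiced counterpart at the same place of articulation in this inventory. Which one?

Retroflex: /ʂ/ ~ /ʐ/
Alveolo-palatal: /ɕ/ ~ /ʑ/
Uvular: /χ/ ~ /ʁ/
Glottal: /h/ ~ /ɦ/
Palatal: only /ç/ (voiceless); no voiced partner.
So /ç/ is the unpaired segment.

/ç/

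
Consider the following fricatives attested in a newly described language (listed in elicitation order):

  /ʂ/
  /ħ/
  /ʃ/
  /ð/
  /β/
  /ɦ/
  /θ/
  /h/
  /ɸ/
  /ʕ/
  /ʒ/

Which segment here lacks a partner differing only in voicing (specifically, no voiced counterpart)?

Bilabial: /ɸ/ ~ /β/
Dental: /θ/ ~ /ð/
Postalveolar: /ʃ/ ~ /ʒ/
Pharyngeal: /ħ/ ~ /ʕ/
Glottal: /h/ ~ /ɦ/
Retroflex: only /ʂ/ (voiceless); no voiced partner.
So /ʂ/ is the unpaired segment.

/ʂ/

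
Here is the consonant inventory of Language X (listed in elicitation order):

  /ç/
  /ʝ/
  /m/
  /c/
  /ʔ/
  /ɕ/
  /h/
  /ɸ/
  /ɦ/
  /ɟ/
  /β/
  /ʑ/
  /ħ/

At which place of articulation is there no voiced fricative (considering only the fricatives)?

place of articulation  voiceless  voiced  
bilabial          ɸ         β       
alveolo-palatal   ɕ         ʑ       
palatal           ç         ʝ       
pharyngeal        ħ         —       
glottal           h         ɦ       
Every place of articulation has a voiced member except pharyngeal, where /ʕ/ would be expected.

pharyngeal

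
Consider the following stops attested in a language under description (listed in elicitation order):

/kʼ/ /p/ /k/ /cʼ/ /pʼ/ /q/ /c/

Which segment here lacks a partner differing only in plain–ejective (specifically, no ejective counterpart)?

/q/

Bilabial: /p/ ~ /pʼ/
Palatal: /c/ ~ /cʼ/
Velar: /k/ ~ /kʼ/
Uvular: only /q/ (plain); no ejective partner.
So /q/ is the unpaired segment.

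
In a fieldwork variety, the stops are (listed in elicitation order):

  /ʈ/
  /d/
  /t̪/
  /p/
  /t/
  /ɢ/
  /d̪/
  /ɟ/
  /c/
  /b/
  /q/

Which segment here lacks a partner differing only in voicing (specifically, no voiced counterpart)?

/ʈ/

Bilabial: /p/ ~ /b/
Dental: /t̪/ ~ /d̪/
Alveolar: /t/ ~ /d/
Palatal: /c/ ~ /ɟ/
Uvular: /q/ ~ /ɢ/
Retroflex: only /ʈ/ (voiceless); no voiced partner.
So /ʈ/ is the unpaired segment.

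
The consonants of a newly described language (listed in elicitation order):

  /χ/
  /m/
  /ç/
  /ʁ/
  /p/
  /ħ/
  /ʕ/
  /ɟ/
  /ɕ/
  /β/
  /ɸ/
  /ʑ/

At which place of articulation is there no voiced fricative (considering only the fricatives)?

bilabial: voiceless /ɸ/, voiced /β/.
alveolo-palatal: voiceless /ɕ/, voiced /ʑ/.
palatal: voiceless /ç/, voiced —.
uvular: voiceless /χ/, voiced /ʁ/.
pharyngeal: voiceless /ħ/, voiced /ʕ/.
Every place of articulation has a voiced member except palatal, where /ʝ/ would be expected.

palatal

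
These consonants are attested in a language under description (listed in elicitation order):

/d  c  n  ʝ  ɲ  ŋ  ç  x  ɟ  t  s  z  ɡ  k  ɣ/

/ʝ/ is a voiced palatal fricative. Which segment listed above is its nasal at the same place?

/ɲ/

The nasal at the same place is a palatal nasal — in this inventory, /ɲ/.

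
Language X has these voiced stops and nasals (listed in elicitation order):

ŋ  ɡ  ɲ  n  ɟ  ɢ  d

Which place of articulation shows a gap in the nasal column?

uvular

alveolar: oral stop /d/, nasal /n/.
palatal: oral stop /ɟ/, nasal /ɲ/.
velar: oral stop /ɡ/, nasal /ŋ/.
uvular: oral stop /ɢ/, nasal —.
Every place of articulation has a nasal member except uvular, where /ɴ/ would be expected.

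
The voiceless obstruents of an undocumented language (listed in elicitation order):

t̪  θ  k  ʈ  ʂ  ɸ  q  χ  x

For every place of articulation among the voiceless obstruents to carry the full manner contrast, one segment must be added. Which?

bilabial: stop —, fricative /ɸ/.
dental: stop /t̪/, fricative /θ/.
retroflex: stop /ʈ/, fricative /ʂ/.
velar: stop /k/, fricative /x/.
uvular: stop /q/, fricative /χ/.
The bilabial row has no stop member, so the gap is the bilabial stop /p/.

/p/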